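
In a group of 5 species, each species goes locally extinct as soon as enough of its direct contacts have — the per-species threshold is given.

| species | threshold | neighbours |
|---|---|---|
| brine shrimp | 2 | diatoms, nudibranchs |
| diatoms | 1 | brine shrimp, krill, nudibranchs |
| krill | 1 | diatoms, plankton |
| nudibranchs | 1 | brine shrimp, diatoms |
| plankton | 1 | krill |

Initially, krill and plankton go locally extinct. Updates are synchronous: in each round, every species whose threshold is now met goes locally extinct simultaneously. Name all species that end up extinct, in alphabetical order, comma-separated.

brine shrimp, diatoms, krill, nudibranchs, plankton

Round 1 — krill, plankton go locally extinct (initial).
Round 2 — checking thresholds:
  diatoms: 1 of 3 neighbours ≥ 1, goes locally extinct.
Round 3 — checking thresholds:
  brine shrimp: 1 of 2 neighbours < 2, not yet.
  nudibranchs: 1 of 2 neighbours ≥ 1, goes locally extinct.
Round 4 — checking thresholds:
  brine shrimp: 2 of 2 neighbours ≥ 2, goes locally extinct.
Round 5 — no new extinctions; cascade stops.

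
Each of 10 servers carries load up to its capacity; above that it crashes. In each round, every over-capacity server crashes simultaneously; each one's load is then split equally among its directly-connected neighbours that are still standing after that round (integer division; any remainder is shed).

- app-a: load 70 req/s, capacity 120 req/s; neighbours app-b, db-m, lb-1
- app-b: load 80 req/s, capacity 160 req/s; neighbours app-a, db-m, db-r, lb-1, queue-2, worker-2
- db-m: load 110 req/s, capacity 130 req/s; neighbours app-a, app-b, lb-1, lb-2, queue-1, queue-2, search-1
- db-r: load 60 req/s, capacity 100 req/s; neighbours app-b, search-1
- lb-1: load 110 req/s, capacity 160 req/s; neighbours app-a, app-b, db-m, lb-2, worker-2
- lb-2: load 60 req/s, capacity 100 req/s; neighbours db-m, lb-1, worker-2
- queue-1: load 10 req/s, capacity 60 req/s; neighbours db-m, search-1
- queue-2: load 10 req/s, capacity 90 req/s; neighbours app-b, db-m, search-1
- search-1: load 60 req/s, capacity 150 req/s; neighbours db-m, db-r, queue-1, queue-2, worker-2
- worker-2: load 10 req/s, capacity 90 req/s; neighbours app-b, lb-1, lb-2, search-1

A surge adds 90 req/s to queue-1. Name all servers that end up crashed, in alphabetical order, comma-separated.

db-m, queue-1

Round 1 — queue-1 at 100 > 60. queue-1 crashes.
  queue-1 sheds 100 req/s to db-m, search-1: 50 each.
    db-m: 110+50 = 160 > 130
    search-1: 60+50 = 110 ≤ 150
Round 2 — db-m crashes.
  db-m sheds 160 req/s to app-a, app-b, lb-1, lb-2, queue-2, search-1: 26 each (4 lost).
    app-a: 70+26 = 96 ≤ 120
    app-b: 80+26 = 106 ≤ 160
    lb-1: 110+26 = 136 ≤ 160
    lb-2: 60+26 = 86 ≤ 100
    queue-2: 10+26 = 36 ≤ 90
    search-1: 110+26 = 136 ≤ 150
No further crashes.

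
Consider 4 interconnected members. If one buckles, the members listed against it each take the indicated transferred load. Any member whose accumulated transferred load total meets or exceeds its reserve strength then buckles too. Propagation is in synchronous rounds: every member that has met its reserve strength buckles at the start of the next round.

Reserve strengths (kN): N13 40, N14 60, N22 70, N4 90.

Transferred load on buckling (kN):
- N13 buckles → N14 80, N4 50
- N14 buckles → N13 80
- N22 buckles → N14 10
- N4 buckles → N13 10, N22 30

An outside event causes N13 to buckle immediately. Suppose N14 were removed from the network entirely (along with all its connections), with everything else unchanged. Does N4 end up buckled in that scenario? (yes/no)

no

With N14 removed:
Round 1 — N13 buckles (initial).
  N4: +50 → 50 < 90
No further bucklings.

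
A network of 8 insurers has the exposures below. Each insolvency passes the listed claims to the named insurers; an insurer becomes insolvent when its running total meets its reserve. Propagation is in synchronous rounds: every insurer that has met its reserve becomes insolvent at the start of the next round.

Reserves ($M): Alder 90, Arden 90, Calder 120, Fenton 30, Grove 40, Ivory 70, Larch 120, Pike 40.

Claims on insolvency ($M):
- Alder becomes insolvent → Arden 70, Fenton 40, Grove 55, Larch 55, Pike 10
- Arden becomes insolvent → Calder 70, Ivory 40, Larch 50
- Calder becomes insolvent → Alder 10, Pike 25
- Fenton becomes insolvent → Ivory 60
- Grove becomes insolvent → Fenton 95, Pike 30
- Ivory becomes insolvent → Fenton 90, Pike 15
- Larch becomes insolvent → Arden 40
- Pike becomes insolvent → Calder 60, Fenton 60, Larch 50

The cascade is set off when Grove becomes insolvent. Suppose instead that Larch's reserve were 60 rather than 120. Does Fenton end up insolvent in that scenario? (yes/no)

With Larch's reserve at 60:
Round 1 — Grove becomes insolvent (initial).
  Fenton: +95 → 95 ≥ 30
  Pike: +30 → 30 < 40
Round 2 — Fenton becomes insolvent.
  Ivory: +60 → 60 < 70
No further insolvencies.

yes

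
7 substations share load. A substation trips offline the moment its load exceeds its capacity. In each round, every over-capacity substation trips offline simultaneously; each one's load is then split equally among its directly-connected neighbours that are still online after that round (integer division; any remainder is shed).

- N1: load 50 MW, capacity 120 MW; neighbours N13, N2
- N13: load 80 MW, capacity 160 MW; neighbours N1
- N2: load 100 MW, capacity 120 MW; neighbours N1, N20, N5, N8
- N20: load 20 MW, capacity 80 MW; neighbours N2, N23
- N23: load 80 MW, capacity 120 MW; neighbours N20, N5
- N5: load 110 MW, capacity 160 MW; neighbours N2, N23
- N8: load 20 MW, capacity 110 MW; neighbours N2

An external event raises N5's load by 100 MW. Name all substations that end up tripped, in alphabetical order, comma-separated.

N2, N20, N23, N5

Round 1 — N5 at 210 > 160. N5 trips offline.
  N5 sheds 210 MW to N2, N23: 105 each.
    N2: 100+105 = 205 > 120
    N23: 80+105 = 185 > 120
Round 2 — N2, N23 trip offline.
  N2 sheds 205 MW to N1, N20, N8: 68 each (1 lost).
    N1: 50+68 = 118 ≤ 120
    N20: 20+68 = 88 > 80
    N8: 20+68 = 88 ≤ 110
  N23 sheds 185 MW to N20: 185 each.
    N20: 88+185 = 273 > 80
Round 3 — N20 trips offline.
  N20 sheds 273 MW: no online neighbours, lost.
No further trips.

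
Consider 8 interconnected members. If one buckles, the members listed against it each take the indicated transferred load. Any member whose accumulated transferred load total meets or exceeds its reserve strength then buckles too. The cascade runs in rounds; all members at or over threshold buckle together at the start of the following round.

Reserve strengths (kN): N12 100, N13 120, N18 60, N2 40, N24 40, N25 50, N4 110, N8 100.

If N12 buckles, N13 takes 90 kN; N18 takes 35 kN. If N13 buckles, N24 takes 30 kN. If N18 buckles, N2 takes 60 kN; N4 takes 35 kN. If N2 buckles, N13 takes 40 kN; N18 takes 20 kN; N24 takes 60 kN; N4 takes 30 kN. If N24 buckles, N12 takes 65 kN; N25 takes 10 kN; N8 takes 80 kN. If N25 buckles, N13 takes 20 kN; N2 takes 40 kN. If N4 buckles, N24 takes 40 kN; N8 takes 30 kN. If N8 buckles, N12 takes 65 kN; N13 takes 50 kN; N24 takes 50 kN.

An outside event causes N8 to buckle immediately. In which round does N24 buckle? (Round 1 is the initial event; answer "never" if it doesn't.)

Round 1 — N8 buckles (initial).
  N12: +65 → 65 < 100
  N13: +50 → 50 < 120
  N24: +50 → 50 ≥ 40
Round 2 — N24 buckles.
  N12: +65 → 130 ≥ 100
  N25: +10 → 10 < 50
Round 3 — N12 buckles.
  N13: +90 → 140 ≥ 120
  N18: +35 → 35 < 60
Round 4 — N13 buckles.
No further bucklings.

2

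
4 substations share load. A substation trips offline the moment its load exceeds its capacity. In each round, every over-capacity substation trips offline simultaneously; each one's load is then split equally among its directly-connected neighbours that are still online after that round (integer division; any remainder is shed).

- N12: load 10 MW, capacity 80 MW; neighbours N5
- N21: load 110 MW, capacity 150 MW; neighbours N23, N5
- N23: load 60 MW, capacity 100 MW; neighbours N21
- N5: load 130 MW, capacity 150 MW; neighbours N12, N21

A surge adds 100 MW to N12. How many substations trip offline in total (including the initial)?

4

Round 1 — N12 at 110 > 80. N12 trips offline.
  N12 sheds 110 MW to N5: 110 each.
    N5: 130+110 = 240 > 150
Round 2 — N5 trips offline.
  N5 sheds 240 MW to N21: 240 each.
    N21: 110+240 = 350 > 150
Round 3 — N21 trips offline.
  N21 sheds 350 MW to N23: 350 each.
    N23: 60+350 = 410 > 100
Round 4 — N23 trips offline.
  N23 sheds 410 MW: no online neighbours, lost.
No further trips.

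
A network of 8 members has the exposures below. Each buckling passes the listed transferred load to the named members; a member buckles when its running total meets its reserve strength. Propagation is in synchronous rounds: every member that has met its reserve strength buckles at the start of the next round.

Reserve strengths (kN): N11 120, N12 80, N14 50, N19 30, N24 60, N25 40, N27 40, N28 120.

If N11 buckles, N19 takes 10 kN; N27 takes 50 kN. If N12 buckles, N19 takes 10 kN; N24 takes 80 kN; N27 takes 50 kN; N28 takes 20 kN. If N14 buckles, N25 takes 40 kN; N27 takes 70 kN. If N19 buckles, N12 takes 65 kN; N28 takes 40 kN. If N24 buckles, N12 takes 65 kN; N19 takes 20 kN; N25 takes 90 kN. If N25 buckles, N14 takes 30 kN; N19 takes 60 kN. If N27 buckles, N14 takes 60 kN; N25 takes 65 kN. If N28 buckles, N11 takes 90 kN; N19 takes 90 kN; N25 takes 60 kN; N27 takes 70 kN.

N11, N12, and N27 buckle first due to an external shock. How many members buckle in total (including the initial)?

Round 1 — N11, N12, N27 buckle (initial).
  N14: +60 → 60 ≥ 50
  N19: +10+10 → 20 < 30
  N24: +80 → 80 ≥ 60
  N25: +65 → 65 ≥ 40
  N28: +20 → 20 < 120
Round 2 — N14, N24, N25 buckle.
  N19: +20+60 → 100 ≥ 30
Round 3 — N19 buckles.
  N28: +40 → 60 < 120
No further bucklings.

7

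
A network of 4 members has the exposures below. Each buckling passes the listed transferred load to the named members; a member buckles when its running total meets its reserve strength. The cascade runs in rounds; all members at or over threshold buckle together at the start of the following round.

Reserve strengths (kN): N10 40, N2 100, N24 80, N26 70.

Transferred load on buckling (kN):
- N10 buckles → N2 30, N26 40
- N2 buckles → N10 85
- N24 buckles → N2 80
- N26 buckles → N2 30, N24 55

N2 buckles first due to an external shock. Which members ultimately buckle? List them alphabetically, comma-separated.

N10, N2

Round 1 — N2 buckles (initial).
  N10: +85 → 85 ≥ 40
Round 2 — N10 buckles.
  N26: +40 → 40 < 70
No further bucklings.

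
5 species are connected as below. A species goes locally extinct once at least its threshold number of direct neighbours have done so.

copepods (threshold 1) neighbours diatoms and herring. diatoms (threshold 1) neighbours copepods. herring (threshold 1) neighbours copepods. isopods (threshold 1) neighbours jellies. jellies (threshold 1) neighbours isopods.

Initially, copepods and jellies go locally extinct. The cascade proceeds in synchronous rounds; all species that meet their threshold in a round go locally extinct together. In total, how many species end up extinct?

5

Round 1 — copepods, jellies go locally extinct (initial).
Round 2 — checking thresholds:
  diatoms: 1 of 1 neighbours ≥ 1, goes locally extinct.
  herring: 1 of 1 neighbours ≥ 1, goes locally extinct.
  isopods: 1 of 1 neighbours ≥ 1, goes locally extinct.
Round 3 — no new extinctions; cascade stops.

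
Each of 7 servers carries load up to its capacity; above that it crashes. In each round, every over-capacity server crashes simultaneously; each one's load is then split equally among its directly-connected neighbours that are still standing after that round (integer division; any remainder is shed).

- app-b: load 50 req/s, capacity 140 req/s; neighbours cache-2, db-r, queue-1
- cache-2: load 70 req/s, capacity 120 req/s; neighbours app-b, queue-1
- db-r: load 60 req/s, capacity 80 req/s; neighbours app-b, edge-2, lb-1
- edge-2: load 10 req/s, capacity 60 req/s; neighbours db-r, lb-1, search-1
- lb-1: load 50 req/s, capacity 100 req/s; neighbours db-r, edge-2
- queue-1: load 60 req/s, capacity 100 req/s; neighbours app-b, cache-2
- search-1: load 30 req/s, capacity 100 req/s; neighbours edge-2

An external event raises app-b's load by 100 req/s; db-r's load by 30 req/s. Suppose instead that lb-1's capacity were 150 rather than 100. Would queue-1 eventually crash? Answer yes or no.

yes

With lb-1's capacity at 150:
Round 1 — app-b at 150 > 140; db-r at 90 > 80. app-b, db-r crash.
  app-b sheds 150 req/s to cache-2, queue-1: 75 each.
    cache-2: 70+75 = 145 > 120
    queue-1: 60+75 = 135 > 100
  db-r sheds 90 req/s to edge-2, lb-1: 45 each.
    edge-2: 10+45 = 55 ≤ 60
    lb-1: 50+45 = 95 ≤ 150
Round 2 — cache-2, queue-1 crash.
  cache-2 sheds 145 req/s: no online neighbours, lost.
  queue-1 sheds 135 req/s: no online neighbours, lost.
No further crashes.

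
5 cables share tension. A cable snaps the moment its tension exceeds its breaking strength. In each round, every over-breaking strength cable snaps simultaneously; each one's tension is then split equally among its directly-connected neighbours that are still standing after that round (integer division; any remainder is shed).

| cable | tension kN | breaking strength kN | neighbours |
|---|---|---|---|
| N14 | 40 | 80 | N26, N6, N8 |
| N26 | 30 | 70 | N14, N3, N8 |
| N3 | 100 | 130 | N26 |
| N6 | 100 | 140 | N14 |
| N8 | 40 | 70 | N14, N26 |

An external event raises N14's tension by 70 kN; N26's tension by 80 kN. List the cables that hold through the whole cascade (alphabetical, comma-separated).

Round 1 — N14 at 110 > 80; N26 at 110 > 70. N14, N26 snap.
  N14 sheds 110 kN to N6, N8: 55 each.
    N6: 100+55 = 155 > 140
    N8: 40+55 = 95 > 70
  N26 sheds 110 kN to N3, N8: 55 each.
    N3: 100+55 = 155 > 130
    N8: 95+55 = 150 > 70
Round 2 — N3, N6, N8 snap.
  N3 sheds 155 kN: no online neighbours, lost.
  N6 sheds 155 kN: no online neighbours, lost.
  N8 sheds 150 kN: no online neighbours, lost.
No further breaks.

none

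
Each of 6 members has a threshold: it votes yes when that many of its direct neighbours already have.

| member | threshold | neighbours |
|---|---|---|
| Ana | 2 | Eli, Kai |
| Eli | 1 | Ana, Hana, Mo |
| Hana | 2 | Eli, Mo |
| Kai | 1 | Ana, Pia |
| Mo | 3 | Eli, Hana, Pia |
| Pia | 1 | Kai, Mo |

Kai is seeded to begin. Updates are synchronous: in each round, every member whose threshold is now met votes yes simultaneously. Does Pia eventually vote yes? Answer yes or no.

Round 1 — Kai votes yes (initial).
Round 2 — checking thresholds:
  Ana: 1 of 2 neighbours < 2, not yet.
  Pia: 1 of 2 neighbours ≥ 1, votes yes.
Round 3 — no new yes votes; cascade stops.

yes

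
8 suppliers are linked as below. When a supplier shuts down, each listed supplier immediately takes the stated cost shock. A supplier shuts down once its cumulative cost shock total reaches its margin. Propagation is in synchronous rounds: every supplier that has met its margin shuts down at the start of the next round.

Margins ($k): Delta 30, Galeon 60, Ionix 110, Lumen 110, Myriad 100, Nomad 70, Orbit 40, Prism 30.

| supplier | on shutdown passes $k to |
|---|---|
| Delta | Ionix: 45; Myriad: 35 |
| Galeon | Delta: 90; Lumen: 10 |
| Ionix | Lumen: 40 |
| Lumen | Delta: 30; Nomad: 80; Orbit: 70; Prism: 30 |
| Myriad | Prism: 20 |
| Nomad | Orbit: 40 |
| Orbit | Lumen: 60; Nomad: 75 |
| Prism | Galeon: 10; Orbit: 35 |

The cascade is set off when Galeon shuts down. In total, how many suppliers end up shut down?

Round 1 — Galeon shuts down (initial).
  Delta: +90 → 90 ≥ 30
  Lumen: +10 → 10 < 110
Round 2 — Delta shuts down.
  Ionix: +45 → 45 < 110
  Myriad: +35 → 35 < 100
No further shutdowns.

2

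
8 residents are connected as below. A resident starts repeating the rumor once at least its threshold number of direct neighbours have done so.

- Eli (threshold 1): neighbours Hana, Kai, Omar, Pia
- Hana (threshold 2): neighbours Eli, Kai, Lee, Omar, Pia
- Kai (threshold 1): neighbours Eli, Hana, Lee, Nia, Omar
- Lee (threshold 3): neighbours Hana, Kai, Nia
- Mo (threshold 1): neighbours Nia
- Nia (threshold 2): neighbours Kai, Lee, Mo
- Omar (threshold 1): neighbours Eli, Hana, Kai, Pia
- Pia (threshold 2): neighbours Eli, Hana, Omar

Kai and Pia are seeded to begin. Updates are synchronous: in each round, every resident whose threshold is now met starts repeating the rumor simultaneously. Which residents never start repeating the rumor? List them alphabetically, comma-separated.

Lee, Mo, Nia

Round 1 — Kai, Pia start repeating the rumor (initial).
Round 2 — checking thresholds:
  Eli: 2 of 4 neighbours ≥ 1, starts repeating the rumor.
  Hana: 2 of 5 neighbours ≥ 2, starts repeating the rumor.
  Lee: 1 of 3 neighbours < 3, not yet.
  Nia: 1 of 3 neighbours < 2, not yet.
  Omar: 2 of 4 neighbours ≥ 1, starts repeating the rumor.
Round 3 — no new spreads; cascade stops.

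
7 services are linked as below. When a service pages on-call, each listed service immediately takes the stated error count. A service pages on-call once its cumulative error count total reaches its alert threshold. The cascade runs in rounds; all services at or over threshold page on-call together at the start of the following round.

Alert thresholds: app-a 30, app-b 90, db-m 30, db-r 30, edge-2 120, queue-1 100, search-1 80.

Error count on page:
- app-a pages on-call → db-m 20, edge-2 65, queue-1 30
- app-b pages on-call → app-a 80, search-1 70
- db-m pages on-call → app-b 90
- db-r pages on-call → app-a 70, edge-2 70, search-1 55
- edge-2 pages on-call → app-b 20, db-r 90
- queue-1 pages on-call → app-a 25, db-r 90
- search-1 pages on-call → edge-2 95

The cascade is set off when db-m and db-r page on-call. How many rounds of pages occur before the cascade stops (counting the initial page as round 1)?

Round 1 — db-m, db-r page on-call (initial).
  app-a: +70 → 70 ≥ 30
  app-b: +90 → 90 ≥ 90
  edge-2: +70 → 70 < 120
  search-1: +55 → 55 < 80
Round 2 — app-a, app-b page on-call.
  edge-2: +65 → 135 ≥ 120
  queue-1: +30 → 30 < 100
  search-1: +70 → 125 ≥ 80
Round 3 — edge-2, search-1 page on-call.
No further pages.

3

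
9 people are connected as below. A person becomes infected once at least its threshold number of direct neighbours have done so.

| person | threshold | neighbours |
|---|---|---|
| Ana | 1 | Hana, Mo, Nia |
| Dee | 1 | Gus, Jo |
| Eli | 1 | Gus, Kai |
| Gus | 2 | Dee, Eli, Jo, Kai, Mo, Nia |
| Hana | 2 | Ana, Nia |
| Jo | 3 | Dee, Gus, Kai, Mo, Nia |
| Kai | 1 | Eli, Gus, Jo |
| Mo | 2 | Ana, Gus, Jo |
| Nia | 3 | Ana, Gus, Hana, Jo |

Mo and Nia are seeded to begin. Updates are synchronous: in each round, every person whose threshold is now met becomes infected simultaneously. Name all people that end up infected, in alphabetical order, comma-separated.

Ana, Dee, Eli, Gus, Hana, Jo, Kai, Mo, Nia

Round 1 — Mo, Nia become infected (initial).
Round 2 — checking thresholds:
  Ana: 2 of 3 neighbours ≥ 1, becomes infected.
  Gus: 2 of 6 neighbours ≥ 2, becomes infected.
  Hana: 1 of 2 neighbours < 2, holds.
  Jo: 2 of 5 neighbours < 3, holds.
Round 3 — checking thresholds:
  Dee: 1 of 2 neighbours ≥ 1, becomes infected.
  Eli: 1 of 2 neighbours ≥ 1, becomes infected.
  Hana: 2 of 2 neighbours ≥ 2, becomes infected.
  Jo: 3 of 5 neighbours ≥ 3, becomes infected.
  Kai: 1 of 3 neighbours ≥ 1, becomes infected.
Round 4 — no new infections; cascade stops.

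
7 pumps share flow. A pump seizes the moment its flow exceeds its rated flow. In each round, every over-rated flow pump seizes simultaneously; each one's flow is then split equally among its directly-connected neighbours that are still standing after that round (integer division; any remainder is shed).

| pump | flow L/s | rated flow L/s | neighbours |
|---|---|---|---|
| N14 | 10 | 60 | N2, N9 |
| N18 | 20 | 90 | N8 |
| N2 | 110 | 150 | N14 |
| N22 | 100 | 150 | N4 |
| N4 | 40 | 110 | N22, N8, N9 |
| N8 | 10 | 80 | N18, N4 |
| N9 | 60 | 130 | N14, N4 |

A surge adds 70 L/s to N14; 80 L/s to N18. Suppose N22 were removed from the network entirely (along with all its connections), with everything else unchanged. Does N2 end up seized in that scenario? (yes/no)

With N22 removed:
Round 1 — N14 at 80 > 60; N18 at 100 > 90. N14, N18 seize.
  N14 sheds 80 L/s to N2, N9: 40 each.
    N2: 110+40 = 150 ≤ 150
    N9: 60+40 = 100 ≤ 130
  N18 sheds 100 L/s to N8: 100 each.
    N8: 10+100 = 110 > 80
Round 2 — N8 seizes.
  N8 sheds 110 L/s to N4: 110 each.
    N4: 40+110 = 150 > 110
Round 3 — N4 seizes.
  N4 sheds 150 L/s to N9: 150 each.
    N9: 100+150 = 250 > 130
Round 4 — N9 seizes.
  N9 sheds 250 L/s: no online neighbours, lost.
No further seizures.

no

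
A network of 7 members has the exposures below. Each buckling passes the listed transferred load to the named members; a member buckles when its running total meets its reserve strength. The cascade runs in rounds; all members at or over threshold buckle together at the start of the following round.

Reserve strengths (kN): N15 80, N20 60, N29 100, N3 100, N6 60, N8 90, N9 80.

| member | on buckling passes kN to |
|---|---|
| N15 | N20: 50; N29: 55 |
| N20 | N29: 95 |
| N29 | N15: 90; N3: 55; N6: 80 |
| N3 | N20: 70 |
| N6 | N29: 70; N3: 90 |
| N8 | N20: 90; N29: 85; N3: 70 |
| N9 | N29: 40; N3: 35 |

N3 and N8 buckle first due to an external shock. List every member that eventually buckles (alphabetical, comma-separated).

Round 1 — N3, N8 buckle (initial).
  N20: +70+90 → 160 ≥ 60
  N29: +85 → 85 < 100
Round 2 — N20 buckles.
  N29: +95 → 180 ≥ 100
Round 3 — N29 buckles.
  N15: +90 → 90 ≥ 80
  N6: +80 → 80 ≥ 60
Round 4 — N15, N6 buckle.
No further bucklings.

N15, N20, N29, N3, N6, N8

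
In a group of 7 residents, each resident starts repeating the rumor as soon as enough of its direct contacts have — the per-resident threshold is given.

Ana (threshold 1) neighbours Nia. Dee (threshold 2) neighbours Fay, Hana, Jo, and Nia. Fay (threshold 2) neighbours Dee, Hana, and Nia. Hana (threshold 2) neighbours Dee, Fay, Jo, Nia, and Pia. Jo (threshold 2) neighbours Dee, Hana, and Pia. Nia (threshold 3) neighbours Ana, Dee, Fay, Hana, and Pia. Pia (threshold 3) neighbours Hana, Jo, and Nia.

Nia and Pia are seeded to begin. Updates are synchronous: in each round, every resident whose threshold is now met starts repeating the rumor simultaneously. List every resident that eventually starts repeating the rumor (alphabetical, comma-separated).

Ana, Dee, Fay, Hana, Jo, Nia, Pia

Round 1 — Nia, Pia start repeating the rumor (initial).
Round 2 — checking thresholds:
  Ana: 1 of 1 neighbours ≥ 1, starts repeating the rumor.
  Dee: 1 of 4 neighbours < 2, holds.
  Fay: 1 of 3 neighbours < 2, holds.
  Hana: 2 of 5 neighbours ≥ 2, starts repeating the rumor.
  Jo: 1 of 3 neighbours < 2, holds.
Round 3 — checking thresholds:
  Dee: 2 of 4 neighbours ≥ 2, starts repeating the rumor.
  Fay: 2 of 3 neighbours ≥ 2, starts repeating the rumor.
  Jo: 2 of 3 neighbours ≥ 2, starts repeating the rumor.
Round 4 — no new spreads; cascade stops.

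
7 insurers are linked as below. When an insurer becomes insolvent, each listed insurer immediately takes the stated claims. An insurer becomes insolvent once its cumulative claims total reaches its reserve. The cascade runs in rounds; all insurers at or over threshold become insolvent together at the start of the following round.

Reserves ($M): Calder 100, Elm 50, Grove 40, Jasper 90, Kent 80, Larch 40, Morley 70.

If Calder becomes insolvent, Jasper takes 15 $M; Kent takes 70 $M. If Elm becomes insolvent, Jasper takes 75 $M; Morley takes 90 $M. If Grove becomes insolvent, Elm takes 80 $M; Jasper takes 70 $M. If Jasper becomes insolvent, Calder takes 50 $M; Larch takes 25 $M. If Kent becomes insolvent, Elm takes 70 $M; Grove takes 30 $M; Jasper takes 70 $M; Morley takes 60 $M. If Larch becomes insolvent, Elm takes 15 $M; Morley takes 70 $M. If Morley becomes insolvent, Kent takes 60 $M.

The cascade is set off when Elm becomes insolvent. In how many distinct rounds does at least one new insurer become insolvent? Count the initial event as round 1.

2

Round 1 — Elm becomes insolvent (initial).
  Jasper: +75 → 75 < 90
  Morley: +90 → 90 ≥ 70
Round 2 — Morley becomes insolvent.
  Kent: +60 → 60 < 80
No further insolvencies.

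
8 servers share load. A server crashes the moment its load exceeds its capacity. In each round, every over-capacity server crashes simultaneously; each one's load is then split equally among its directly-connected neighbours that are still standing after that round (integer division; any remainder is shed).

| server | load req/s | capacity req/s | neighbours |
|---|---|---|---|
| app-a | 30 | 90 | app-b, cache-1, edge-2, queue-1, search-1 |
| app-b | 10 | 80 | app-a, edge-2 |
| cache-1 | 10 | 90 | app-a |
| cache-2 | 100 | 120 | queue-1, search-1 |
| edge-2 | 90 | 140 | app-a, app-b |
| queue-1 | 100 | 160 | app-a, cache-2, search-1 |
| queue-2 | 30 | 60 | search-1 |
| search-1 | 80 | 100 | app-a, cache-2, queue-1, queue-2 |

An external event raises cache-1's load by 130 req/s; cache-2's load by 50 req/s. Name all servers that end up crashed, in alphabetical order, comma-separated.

Round 1 — cache-1 at 140 > 90; cache-2 at 150 > 120. cache-1, cache-2 crash.
  cache-1 sheds 140 req/s to app-a: 140 each.
    app-a: 30+140 = 170 > 90
  cache-2 sheds 150 req/s to queue-1, search-1: 75 each.
    queue-1: 100+75 = 175 > 160
    search-1: 80+75 = 155 > 100
Round 2 — app-a, queue-1, search-1 crash.
  app-a sheds 170 req/s to app-b, edge-2: 85 each.
    app-b: 10+85 = 95 > 80
    edge-2: 90+85 = 175 > 140
  queue-1 sheds 175 req/s: no online neighbours, lost.
  search-1 sheds 155 req/s to queue-2: 155 each.
    queue-2: 30+155 = 185 > 60
Round 3 — app-b, edge-2, queue-2 crash.
  app-b sheds 95 req/s: no online neighbours, lost.
  edge-2 sheds 175 req/s: no online neighbours, lost.
  queue-2 sheds 185 req/s: no online neighbours, lost.
No further crashes.

app-a, app-b, cache-1, cache-2, edge-2, queue-1, queue-2, search-1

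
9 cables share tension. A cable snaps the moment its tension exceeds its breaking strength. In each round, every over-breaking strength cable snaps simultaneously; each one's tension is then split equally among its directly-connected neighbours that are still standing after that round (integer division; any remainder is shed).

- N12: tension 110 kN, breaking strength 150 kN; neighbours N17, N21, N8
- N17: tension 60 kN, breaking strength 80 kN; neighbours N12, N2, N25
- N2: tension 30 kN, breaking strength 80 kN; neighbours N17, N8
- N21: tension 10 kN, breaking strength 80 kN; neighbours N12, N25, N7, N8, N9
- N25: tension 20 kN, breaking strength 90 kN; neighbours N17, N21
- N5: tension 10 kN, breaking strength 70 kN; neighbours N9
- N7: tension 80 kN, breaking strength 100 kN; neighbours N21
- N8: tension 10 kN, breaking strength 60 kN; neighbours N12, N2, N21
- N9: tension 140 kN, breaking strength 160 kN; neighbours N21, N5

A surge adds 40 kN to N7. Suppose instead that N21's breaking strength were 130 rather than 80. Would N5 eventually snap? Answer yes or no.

With N21's breaking strength at 130:
Round 1 — N7 at 120 > 100. N7 snaps.
  N7 sheds 120 kN to N21: 120 each.
    N21: 10+120 = 130 ≤ 130
No further breaks.

no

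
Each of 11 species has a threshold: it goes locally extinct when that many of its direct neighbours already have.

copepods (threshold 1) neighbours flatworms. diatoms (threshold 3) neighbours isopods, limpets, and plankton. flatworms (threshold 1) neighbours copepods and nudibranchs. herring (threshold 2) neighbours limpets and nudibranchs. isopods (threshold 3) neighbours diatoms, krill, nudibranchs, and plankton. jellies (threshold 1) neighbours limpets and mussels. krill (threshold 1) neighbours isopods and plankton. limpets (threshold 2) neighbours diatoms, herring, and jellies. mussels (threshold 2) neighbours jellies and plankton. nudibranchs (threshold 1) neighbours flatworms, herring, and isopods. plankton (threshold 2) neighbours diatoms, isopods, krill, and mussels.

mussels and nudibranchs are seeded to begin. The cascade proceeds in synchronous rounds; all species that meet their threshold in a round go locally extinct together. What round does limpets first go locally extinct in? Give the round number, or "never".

never

Round 1 — mussels, nudibranchs go locally extinct (initial).
Round 2 — checking thresholds:
  flatworms: 1 of 2 neighbours ≥ 1, goes locally extinct.
  herring: 1 of 2 neighbours < 2, holds.
  isopods: 1 of 4 neighbours < 3, holds.
  jellies: 1 of 2 neighbours ≥ 1, goes locally extinct.
  plankton: 1 of 4 neighbours < 2, holds.
Round 3 — checking thresholds:
  copepods: 1 of 1 neighbours ≥ 1, goes locally extinct.
  herring: 1 of 2 neighbours < 2, holds.
  isopods: 1 of 4 neighbours < 3, holds.
  limpets: 1 of 3 neighbours < 2, holds.
  plankton: 1 of 4 neighbours < 2, holds.
Round 4 — no new extinctions; cascade stops.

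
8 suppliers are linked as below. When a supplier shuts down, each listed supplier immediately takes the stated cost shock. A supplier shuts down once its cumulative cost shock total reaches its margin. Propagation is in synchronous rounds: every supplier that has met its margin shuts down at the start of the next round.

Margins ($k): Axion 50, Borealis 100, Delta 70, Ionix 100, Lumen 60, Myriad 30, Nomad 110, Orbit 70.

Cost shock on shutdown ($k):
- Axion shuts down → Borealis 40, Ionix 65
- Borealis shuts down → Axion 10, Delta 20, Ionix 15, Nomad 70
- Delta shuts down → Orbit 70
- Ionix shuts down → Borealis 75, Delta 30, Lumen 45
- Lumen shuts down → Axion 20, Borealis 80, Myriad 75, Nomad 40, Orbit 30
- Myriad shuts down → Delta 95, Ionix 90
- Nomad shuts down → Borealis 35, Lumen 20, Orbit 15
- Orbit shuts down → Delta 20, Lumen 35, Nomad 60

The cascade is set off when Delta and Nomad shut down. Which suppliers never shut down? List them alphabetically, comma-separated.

Round 1 — Delta, Nomad shut down (initial).
  Borealis: +35 → 35 < 100
  Lumen: +20 → 20 < 60
  Orbit: +70+15 → 85 ≥ 70
Round 2 — Orbit shuts down.
  Lumen: +35 → 55 < 60
No further shutdowns.

Axion, Borealis, Ionix, Lumen, Myriad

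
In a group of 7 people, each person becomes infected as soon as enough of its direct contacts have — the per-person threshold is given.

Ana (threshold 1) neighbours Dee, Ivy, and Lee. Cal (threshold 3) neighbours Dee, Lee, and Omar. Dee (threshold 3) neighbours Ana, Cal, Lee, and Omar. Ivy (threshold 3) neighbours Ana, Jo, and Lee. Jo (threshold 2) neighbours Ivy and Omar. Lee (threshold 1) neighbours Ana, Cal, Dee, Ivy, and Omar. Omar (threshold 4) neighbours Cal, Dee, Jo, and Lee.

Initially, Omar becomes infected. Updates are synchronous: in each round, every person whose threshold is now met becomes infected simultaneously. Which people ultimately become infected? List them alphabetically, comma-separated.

Ana, Cal, Dee, Lee, Omar

Round 1 — Omar becomes infected (initial).
Round 2 — checking thresholds:
  Cal: 1 of 3 neighbours < 3, not yet.
  Dee: 1 of 4 neighbours < 3, not yet.
  Jo: 1 of 2 neighbours < 2, not yet.
  Lee: 1 of 5 neighbours ≥ 1, becomes infected.
Round 3 — checking thresholds:
  Ana: 1 of 3 neighbours ≥ 1, becomes infected.
  Cal: 2 of 3 neighbours < 3, not yet.
  Dee: 2 of 4 neighbours < 3, not yet.
  Ivy: 1 of 3 neighbours < 3, not yet.
  Jo: 1 of 2 neighbours < 2, not yet.
Round 4 — checking thresholds:
  Cal: 2 of 3 neighbours < 3, not yet.
  Dee: 3 of 4 neighbours ≥ 3, becomes infected.
  Ivy: 2 of 3 neighbours < 3, not yet.
  Jo: 1 of 2 neighbours < 2, not yet.
Round 5 — checking thresholds:
  Cal: 3 of 3 neighbours ≥ 3, becomes infected.
  Ivy: 2 of 3 neighbours < 3, not yet.
  Jo: 1 of 2 neighbours < 2, not yet.
Round 6 — no new infections; cascade stops.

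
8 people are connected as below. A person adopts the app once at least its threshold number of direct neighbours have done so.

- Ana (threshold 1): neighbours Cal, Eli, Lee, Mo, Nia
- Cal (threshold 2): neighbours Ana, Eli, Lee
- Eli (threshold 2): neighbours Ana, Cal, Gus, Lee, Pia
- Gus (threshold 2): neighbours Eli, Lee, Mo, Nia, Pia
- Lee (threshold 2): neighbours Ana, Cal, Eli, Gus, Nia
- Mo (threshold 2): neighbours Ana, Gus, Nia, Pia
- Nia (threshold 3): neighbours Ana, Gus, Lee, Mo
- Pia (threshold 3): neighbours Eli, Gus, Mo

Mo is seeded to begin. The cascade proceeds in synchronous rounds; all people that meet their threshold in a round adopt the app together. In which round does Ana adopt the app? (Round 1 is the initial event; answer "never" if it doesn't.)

Round 1 — Mo adopts the app (initial).
Round 2 — checking thresholds:
  Ana: 1 of 5 neighbours ≥ 1, adopts the app.
  Gus: 1 of 5 neighbours < 2, below threshold.
  Nia: 1 of 4 neighbours < 3, below threshold.
  Pia: 1 of 3 neighbours < 3, below threshold.
Round 3 — no new adoptions; cascade stops.

2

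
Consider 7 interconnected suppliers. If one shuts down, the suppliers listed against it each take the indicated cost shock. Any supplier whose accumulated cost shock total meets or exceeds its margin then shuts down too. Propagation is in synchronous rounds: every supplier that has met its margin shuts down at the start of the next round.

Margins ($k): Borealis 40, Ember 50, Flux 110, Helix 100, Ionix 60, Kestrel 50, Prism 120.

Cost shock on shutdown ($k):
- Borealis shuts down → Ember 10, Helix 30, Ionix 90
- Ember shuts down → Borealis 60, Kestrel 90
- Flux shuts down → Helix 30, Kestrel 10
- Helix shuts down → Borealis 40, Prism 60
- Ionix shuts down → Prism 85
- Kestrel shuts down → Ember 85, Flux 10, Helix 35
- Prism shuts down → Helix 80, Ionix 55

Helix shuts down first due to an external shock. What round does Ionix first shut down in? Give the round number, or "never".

3

Round 1 — Helix shuts down (initial).
  Borealis: +40 → 40 ≥ 40
  Prism: +60 → 60 < 120
Round 2 — Borealis shuts down.
  Ember: +10 → 10 < 50
  Ionix: +90 → 90 ≥ 60
Round 3 — Ionix shuts down.
  Prism: +85 → 145 ≥ 120
Round 4 — Prism shuts down.
No further shutdowns.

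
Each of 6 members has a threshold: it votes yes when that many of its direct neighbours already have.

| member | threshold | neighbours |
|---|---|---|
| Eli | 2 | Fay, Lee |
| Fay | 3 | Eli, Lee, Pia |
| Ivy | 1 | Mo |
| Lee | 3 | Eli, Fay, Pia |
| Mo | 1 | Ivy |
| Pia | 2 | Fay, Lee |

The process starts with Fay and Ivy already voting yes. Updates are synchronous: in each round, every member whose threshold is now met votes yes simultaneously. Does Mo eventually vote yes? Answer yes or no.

yes

Round 1 — Fay, Ivy vote yes (initial).
Round 2 — checking thresholds:
  Eli: 1 of 2 neighbours < 2, holds.
  Lee: 1 of 3 neighbours < 3, holds.
  Mo: 1 of 1 neighbours ≥ 1, votes yes.
  Pia: 1 of 2 neighbours < 2, holds.
Round 3 — no new yes votes; cascade stops.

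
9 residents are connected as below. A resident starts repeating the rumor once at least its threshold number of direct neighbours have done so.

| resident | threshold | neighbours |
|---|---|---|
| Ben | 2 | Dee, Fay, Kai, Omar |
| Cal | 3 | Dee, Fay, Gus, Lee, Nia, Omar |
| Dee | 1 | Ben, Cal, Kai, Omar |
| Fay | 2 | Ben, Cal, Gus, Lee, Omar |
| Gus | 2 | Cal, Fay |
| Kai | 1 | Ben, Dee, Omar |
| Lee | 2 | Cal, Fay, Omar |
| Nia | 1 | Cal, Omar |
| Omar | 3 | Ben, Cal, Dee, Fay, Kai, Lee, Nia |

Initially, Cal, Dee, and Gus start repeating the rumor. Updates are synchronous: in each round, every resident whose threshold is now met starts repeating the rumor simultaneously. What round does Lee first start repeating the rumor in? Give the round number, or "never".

Round 1 — Cal, Dee, Gus start repeating the rumor (initial).
Round 2 — checking thresholds:
  Ben: 1 of 4 neighbours < 2, holds.
  Fay: 2 of 5 neighbours ≥ 2, starts repeating the rumor.
  Kai: 1 of 3 neighbours ≥ 1, starts repeating the rumor.
  Lee: 1 of 3 neighbours < 2, holds.
  Nia: 1 of 2 neighbours ≥ 1, starts repeating the rumor.
  Omar: 2 of 7 neighbours < 3, holds.
Round 3 — checking thresholds:
  Ben: 3 of 4 neighbours ≥ 2, starts repeating the rumor.
  Lee: 2 of 3 neighbours ≥ 2, starts repeating the rumor.
  Omar: 5 of 7 neighbours ≥ 3, starts repeating the rumor.
Round 4 — no new spreads; cascade stops.

3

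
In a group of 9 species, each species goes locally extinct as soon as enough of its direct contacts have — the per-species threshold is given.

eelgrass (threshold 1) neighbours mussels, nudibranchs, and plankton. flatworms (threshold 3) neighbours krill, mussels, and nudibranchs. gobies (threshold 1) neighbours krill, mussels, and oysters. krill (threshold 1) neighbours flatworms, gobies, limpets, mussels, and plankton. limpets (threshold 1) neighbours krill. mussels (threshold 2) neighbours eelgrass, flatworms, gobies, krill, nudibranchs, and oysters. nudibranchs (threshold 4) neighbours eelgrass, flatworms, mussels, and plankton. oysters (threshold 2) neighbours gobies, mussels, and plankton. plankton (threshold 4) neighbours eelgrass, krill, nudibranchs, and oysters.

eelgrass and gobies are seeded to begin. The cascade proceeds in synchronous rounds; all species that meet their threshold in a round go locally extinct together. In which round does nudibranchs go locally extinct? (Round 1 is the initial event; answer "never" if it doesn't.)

Round 1 — eelgrass, gobies go locally extinct (initial).
Round 2 — checking thresholds:
  krill: 1 of 5 neighbours ≥ 1, goes locally extinct.
  mussels: 2 of 6 neighbours ≥ 2, goes locally extinct.
  nudibranchs: 1 of 4 neighbours < 4, below threshold.
  oysters: 1 of 3 neighbours < 2, below threshold.
  plankton: 1 of 4 neighbours < 4, below threshold.
Round 3 — checking thresholds:
  flatworms: 2 of 3 neighbours < 3, below threshold.
  limpets: 1 of 1 neighbours ≥ 1, goes locally extinct.
  nudibranchs: 2 of 4 neighbours < 4, below threshold.
  oysters: 2 of 3 neighbours ≥ 2, goes locally extinct.
  plankton: 2 of 4 neighbours < 4, below threshold.
Round 4 — no new extinctions; cascade stops.

never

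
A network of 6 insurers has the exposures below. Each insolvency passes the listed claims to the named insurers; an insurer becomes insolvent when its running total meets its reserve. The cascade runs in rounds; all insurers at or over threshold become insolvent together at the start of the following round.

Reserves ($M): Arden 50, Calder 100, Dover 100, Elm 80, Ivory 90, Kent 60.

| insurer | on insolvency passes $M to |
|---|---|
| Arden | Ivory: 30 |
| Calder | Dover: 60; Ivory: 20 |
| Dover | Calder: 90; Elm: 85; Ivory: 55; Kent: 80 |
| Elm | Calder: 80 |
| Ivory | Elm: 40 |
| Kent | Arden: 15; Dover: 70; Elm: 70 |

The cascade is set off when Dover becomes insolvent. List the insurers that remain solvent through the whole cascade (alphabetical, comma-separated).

Round 1 — Dover becomes insolvent (initial).
  Calder: +90 → 90 < 100
  Elm: +85 → 85 ≥ 80
  Ivory: +55 → 55 < 90
  Kent: +80 → 80 ≥ 60
Round 2 — Elm, Kent become insolvent.
  Arden: +15 → 15 < 50
  Calder: +80 → 170 ≥ 100
Round 3 — Calder becomes insolvent.
  Ivory: +20 → 75 < 90
No further insolvencies.

Arden, Ivory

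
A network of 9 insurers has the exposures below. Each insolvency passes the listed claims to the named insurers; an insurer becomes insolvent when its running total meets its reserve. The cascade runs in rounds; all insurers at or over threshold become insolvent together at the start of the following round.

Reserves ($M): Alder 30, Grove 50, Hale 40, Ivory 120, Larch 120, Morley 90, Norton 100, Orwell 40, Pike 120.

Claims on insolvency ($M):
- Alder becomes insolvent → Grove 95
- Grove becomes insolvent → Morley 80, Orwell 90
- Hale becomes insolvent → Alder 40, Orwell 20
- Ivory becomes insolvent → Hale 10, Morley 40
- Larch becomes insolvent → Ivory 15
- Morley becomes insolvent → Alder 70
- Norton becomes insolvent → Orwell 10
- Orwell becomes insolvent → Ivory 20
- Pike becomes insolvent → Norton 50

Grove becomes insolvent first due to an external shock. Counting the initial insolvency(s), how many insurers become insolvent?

2

Round 1 — Grove becomes insolvent (initial).
  Morley: +80 → 80 < 90
  Orwell: +90 → 90 ≥ 40
Round 2 — Orwell becomes insolvent.
  Ivory: +20 → 20 < 120
No further insolvencies.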